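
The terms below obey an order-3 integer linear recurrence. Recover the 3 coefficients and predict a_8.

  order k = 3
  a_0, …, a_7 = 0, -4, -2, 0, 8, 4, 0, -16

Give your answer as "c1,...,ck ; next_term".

  a_3 = 0·-2 + 0·-4 + -2·0 = 0
  a_4 = 0·0 + 0·-2 + -2·-4 = 8
  a_5 = 0·8 + 0·0 + -2·-2 = 4
  a_6 = 0·4 + 0·8 + -2·0 = 0
  a_7 = 0·0 + 0·4 + -2·8 = -16
  a_8 = 0·-16 + 0·0 + -2·4 = -8

0,0,-2 ; -8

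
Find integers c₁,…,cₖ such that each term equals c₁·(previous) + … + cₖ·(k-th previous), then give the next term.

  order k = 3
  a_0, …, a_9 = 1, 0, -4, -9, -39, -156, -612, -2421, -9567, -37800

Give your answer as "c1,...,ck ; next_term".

3,3,3 ; -149364

  a_3 = 3·-4 + 3·0 + 3·1 = -9
  a_4 = 3·-9 + 3·-4 + 3·0 = -39
  a_5 = 3·-39 + 3·-9 + 3·-4 = -156
  a_6 = 3·-156 + 3·-39 + 3·-9 = -612
  a_7 = 3·-612 + 3·-156 + 3·-39 = -2421
  a_8 = 3·-2421 + 3·-612 + 3·-156 = -9567
  a_9 = 3·-9567 + 3·-2421 + 3·-612 = -37800
  a_10 = 3·-37800 + 3·-9567 + 3·-2421 = -149364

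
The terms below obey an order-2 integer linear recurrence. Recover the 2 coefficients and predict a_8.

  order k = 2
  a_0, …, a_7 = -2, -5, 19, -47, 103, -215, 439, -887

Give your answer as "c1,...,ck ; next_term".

-3,-2 ; 1783

  a_2 = -3·-5 + -2·-2 = 19
  a_3 = -3·19 + -2·-5 = -47
  a_4 = -3·-47 + -2·19 = 103
  a_5 = -3·103 + -2·-47 = -215
  a_6 = -3·-215 + -2·103 = 439
  a_7 = -3·439 + -2·-215 = -887
  a_8 = -3·-887 + -2·439 = 1783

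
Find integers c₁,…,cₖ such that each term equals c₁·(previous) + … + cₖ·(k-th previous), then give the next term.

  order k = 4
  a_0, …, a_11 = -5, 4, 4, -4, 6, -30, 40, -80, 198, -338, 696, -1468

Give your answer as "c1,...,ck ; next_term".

-1,1,-3,-2 ; 2782

  a_4 = -1·-4 + 1·4 + -3·4 + -2·-5 = 6
  a_5 = -1·6 + 1·-4 + -3·4 + -2·4 = -30
  a_6 = -1·-30 + 1·6 + -3·-4 + -2·4 = 40
  a_7 = -1·40 + 1·-30 + -3·6 + -2·-4 = -80
  a_8 = -1·-80 + 1·40 + -3·-30 + -2·6 = 198
  a_9 = -1·198 + 1·-80 + -3·40 + -2·-30 = -338
  a_10 = -1·-338 + 1·198 + -3·-80 + -2·40 = 696
  a_11 = -1·696 + 1·-338 + -3·198 + -2·-80 = -1468
  a_12 = -1·-1468 + 1·696 + -3·-338 + -2·198 = 2782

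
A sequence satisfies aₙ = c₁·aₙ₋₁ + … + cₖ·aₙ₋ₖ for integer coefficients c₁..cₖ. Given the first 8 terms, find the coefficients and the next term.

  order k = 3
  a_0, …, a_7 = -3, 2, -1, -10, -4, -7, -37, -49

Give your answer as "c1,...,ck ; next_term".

  a_3 = 1·-1 + 0·2 + 3·-3 = -10
  a_4 = 1·-10 + 0·-1 + 3·2 = -4
  a_5 = 1·-4 + 0·-10 + 3·-1 = -7
  a_6 = 1·-7 + 0·-4 + 3·-10 = -37
  a_7 = 1·-37 + 0·-7 + 3·-4 = -49
  a_8 = 1·-49 + 0·-37 + 3·-7 = -70

1,0,3 ; -70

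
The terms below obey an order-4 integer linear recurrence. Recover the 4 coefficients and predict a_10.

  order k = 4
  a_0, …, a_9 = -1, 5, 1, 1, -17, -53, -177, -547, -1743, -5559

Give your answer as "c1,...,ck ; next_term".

  a_4 = 4·1 + -2·1 + -3·5 + 4·-1 = -17
  a_5 = 4·-17 + -2·1 + -3·1 + 4·5 = -53
  a_6 = 4·-53 + -2·-17 + -3·1 + 4·1 = -177
  a_7 = 4·-177 + -2·-53 + -3·-17 + 4·1 = -547
  a_8 = 4·-547 + -2·-177 + -3·-53 + 4·-17 = -1743
  a_9 = 4·-1743 + -2·-547 + -3·-177 + 4·-53 = -5559
  a_10 = 4·-5559 + -2·-1743 + -3·-547 + 4·-177 = -17817

4,-2,-3,4 ; -17817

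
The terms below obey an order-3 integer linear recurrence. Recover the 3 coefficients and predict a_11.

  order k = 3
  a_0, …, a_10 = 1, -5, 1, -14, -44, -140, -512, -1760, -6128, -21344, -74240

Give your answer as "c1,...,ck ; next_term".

  a_3 = 2·1 + 4·-5 + 4·1 = -14
  a_4 = 2·-14 + 4·1 + 4·-5 = -44
  a_5 = 2·-44 + 4·-14 + 4·1 = -140
  a_6 = 2·-140 + 4·-44 + 4·-14 = -512
  a_7 = 2·-512 + 4·-140 + 4·-44 = -1760
  a_8 = 2·-1760 + 4·-512 + 4·-140 = -6128
  a_9 = 2·-6128 + 4·-1760 + 4·-512 = -21344
  a_10 = 2·-21344 + 4·-6128 + 4·-1760 = -74240
  a_11 = 2·-74240 + 4·-21344 + 4·-6128 = -258368

2,4,4 ; -258368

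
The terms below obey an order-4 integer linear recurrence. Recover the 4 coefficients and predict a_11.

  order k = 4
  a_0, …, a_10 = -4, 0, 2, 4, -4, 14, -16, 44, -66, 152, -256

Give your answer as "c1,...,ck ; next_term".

-1,2,1,1 ; 538

  a_4 = -1·4 + 2·2 + 1·0 + 1·-4 = -4
  a_5 = -1·-4 + 2·4 + 1·2 + 1·0 = 14
  a_6 = -1·14 + 2·-4 + 1·4 + 1·2 = -16
  a_7 = -1·-16 + 2·14 + 1·-4 + 1·4 = 44
  a_8 = -1·44 + 2·-16 + 1·14 + 1·-4 = -66
  a_9 = -1·-66 + 2·44 + 1·-16 + 1·14 = 152
  a_10 = -1·152 + 2·-66 + 1·44 + 1·-16 = -256
  a_11 = -1·-256 + 2·152 + 1·-66 + 1·44 = 538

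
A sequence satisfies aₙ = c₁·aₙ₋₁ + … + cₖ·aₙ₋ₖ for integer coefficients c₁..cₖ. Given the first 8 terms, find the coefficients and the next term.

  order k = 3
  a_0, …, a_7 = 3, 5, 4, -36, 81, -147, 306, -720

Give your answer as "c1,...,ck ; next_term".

  a_3 = -3·4 + -3·5 + -3·3 = -36
  a_4 = -3·-36 + -3·4 + -3·5 = 81
  a_5 = -3·81 + -3·-36 + -3·4 = -147
  a_6 = -3·-147 + -3·81 + -3·-36 = 306
  a_7 = -3·306 + -3·-147 + -3·81 = -720
  a_8 = -3·-720 + -3·306 + -3·-147 = 1683

-3,-3,-3 ; 1683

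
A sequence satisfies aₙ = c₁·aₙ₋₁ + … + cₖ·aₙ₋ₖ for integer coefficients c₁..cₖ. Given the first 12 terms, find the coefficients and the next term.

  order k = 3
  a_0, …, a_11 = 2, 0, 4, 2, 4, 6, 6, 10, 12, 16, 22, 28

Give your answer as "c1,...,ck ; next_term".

  a_3 = 0·4 + 1·0 + 1·2 = 2
  a_4 = 0·2 + 1·4 + 1·0 = 4
  a_5 = 0·4 + 1·2 + 1·4 = 6
  a_6 = 0·6 + 1·4 + 1·2 = 6
  a_7 = 0·6 + 1·6 + 1·4 = 10
  a_8 = 0·10 + 1·6 + 1·6 = 12
  a_9 = 0·12 + 1·10 + 1·6 = 16
  a_10 = 0·16 + 1·12 + 1·10 = 22
  a_11 = 0·22 + 1·16 + 1·12 = 28
  a_12 = 0·28 + 1·22 + 1·16 = 38

0,1,1 ; 38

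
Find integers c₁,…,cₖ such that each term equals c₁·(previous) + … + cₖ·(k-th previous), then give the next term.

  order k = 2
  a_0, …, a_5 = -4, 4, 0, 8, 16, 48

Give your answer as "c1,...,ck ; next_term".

2,2 ; 128

  a_2 = 2·4 + 2·-4 = 0
  a_3 = 2·0 + 2·4 = 8
  a_4 = 2·8 + 2·0 = 16
  a_5 = 2·16 + 2·8 = 48
  a_6 = 2·48 + 2·16 = 128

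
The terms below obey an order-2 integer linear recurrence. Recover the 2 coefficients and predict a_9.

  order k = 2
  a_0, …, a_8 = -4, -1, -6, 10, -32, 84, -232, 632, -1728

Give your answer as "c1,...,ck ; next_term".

  a_2 = -2·-1 + 2·-4 = -6
  a_3 = -2·-6 + 2·-1 = 10
  a_4 = -2·10 + 2·-6 = -32
  a_5 = -2·-32 + 2·10 = 84
  a_6 = -2·84 + 2·-32 = -232
  a_7 = -2·-232 + 2·84 = 632
  a_8 = -2·632 + 2·-232 = -1728
  a_9 = -2·-1728 + 2·632 = 4720

-2,2 ; 4720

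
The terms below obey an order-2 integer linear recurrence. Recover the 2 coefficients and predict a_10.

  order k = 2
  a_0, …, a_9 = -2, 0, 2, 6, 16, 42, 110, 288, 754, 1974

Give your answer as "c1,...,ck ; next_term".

  a_2 = 3·0 + -1·-2 = 2
  a_3 = 3·2 + -1·0 = 6
  a_4 = 3·6 + -1·2 = 16
  a_5 = 3·16 + -1·6 = 42
  a_6 = 3·42 + -1·16 = 110
  a_7 = 3·110 + -1·42 = 288
  a_8 = 3·288 + -1·110 = 754
  a_9 = 3·754 + -1·288 = 1974
  a_10 = 3·1974 + -1·754 = 5168

3,-1 ; 5168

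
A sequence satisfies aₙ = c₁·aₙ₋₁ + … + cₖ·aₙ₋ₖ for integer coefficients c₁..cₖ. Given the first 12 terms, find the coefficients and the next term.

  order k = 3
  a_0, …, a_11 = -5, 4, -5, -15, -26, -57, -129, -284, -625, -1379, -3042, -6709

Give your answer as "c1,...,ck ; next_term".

2,0,1 ; -14797

  a_3 = 2·-5 + 0·4 + 1·-5 = -15
  a_4 = 2·-15 + 0·-5 + 1·4 = -26
  a_5 = 2·-26 + 0·-15 + 1·-5 = -57
  a_6 = 2·-57 + 0·-26 + 1·-15 = -129
  a_7 = 2·-129 + 0·-57 + 1·-26 = -284
  a_8 = 2·-284 + 0·-129 + 1·-57 = -625
  a_9 = 2·-625 + 0·-284 + 1·-129 = -1379
  a_10 = 2·-1379 + 0·-625 + 1·-284 = -3042
  a_11 = 2·-3042 + 0·-1379 + 1·-625 = -6709
  a_12 = 2·-6709 + 0·-3042 + 1·-1379 = -14797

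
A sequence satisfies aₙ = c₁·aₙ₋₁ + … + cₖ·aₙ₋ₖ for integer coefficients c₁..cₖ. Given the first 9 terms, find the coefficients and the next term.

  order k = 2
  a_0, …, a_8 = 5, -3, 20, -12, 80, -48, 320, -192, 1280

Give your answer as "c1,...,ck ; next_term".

0,4 ; -768

  a_2 = 0·-3 + 4·5 = 20
  a_3 = 0·20 + 4·-3 = -12
  a_4 = 0·-12 + 4·20 = 80
  a_5 = 0·80 + 4·-12 = -48
  a_6 = 0·-48 + 4·80 = 320
  a_7 = 0·320 + 4·-48 = -192
  a_8 = 0·-192 + 4·320 = 1280
  a_9 = 0·1280 + 4·-192 = -768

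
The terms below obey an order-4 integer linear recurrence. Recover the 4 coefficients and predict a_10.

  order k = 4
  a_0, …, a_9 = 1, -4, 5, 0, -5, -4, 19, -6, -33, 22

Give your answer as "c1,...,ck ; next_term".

  a_4 = -1·0 + -2·5 + -1·-4 + 1·1 = -5
  a_5 = -1·-5 + -2·0 + -1·5 + 1·-4 = -4
  a_6 = -1·-4 + -2·-5 + -1·0 + 1·5 = 19
  a_7 = -1·19 + -2·-4 + -1·-5 + 1·0 = -6
  a_8 = -1·-6 + -2·19 + -1·-4 + 1·-5 = -33
  a_9 = -1·-33 + -2·-6 + -1·19 + 1·-4 = 22
  a_10 = -1·22 + -2·-33 + -1·-6 + 1·19 = 69

-1,-2,-1,1 ; 69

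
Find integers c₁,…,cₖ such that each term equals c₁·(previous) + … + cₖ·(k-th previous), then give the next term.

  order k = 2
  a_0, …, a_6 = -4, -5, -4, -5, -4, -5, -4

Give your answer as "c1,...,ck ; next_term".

0,1 ; -5

  a_2 = 0·-5 + 1·-4 = -4
  a_3 = 0·-4 + 1·-5 = -5
  a_4 = 0·-5 + 1·-4 = -4
  a_5 = 0·-4 + 1·-5 = -5
  a_6 = 0·-5 + 1·-4 = -4
  a_7 = 0·-4 + 1·-5 = -5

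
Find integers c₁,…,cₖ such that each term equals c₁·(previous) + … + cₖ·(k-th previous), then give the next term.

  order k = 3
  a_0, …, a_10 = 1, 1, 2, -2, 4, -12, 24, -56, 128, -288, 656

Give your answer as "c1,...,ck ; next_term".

  a_3 = -1·2 + 2·1 + -2·1 = -2
  a_4 = -1·-2 + 2·2 + -2·1 = 4
  a_5 = -1·4 + 2·-2 + -2·2 = -12
  a_6 = -1·-12 + 2·4 + -2·-2 = 24
  a_7 = -1·24 + 2·-12 + -2·4 = -56
  a_8 = -1·-56 + 2·24 + -2·-12 = 128
  a_9 = -1·128 + 2·-56 + -2·24 = -288
  a_10 = -1·-288 + 2·128 + -2·-56 = 656
  a_11 = -1·656 + 2·-288 + -2·128 = -1488

-1,2,-2 ; -1488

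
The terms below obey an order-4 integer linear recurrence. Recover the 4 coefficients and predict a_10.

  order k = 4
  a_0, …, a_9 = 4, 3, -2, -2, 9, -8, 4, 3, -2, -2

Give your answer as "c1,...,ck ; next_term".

-1,0,1,1 ; 9

  a_4 = -1·-2 + 0·-2 + 1·3 + 1·4 = 9
  a_5 = -1·9 + 0·-2 + 1·-2 + 1·3 = -8
  a_6 = -1·-8 + 0·9 + 1·-2 + 1·-2 = 4
  a_7 = -1·4 + 0·-8 + 1·9 + 1·-2 = 3
  a_8 = -1·3 + 0·4 + 1·-8 + 1·9 = -2
  a_9 = -1·-2 + 0·3 + 1·4 + 1·-8 = -2
  a_10 = -1·-2 + 0·-2 + 1·3 + 1·4 = 9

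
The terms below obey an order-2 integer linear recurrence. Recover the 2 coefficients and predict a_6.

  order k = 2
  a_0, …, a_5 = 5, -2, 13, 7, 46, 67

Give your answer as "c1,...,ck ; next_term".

1,3 ; 205

  a_2 = 1·-2 + 3·5 = 13
  a_3 = 1·13 + 3·-2 = 7
  a_4 = 1·7 + 3·13 = 46
  a_5 = 1·46 + 3·7 = 67
  a_6 = 1·67 + 3·46 = 205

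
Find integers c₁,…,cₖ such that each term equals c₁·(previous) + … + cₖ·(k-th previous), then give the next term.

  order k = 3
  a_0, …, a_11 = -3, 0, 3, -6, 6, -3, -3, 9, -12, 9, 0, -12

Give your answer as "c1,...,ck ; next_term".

-1,0,1 ; 21

  a_3 = -1·3 + 0·0 + 1·-3 = -6
  a_4 = -1·-6 + 0·3 + 1·0 = 6
  a_5 = -1·6 + 0·-6 + 1·3 = -3
  a_6 = -1·-3 + 0·6 + 1·-6 = -3
  a_7 = -1·-3 + 0·-3 + 1·6 = 9
  a_8 = -1·9 + 0·-3 + 1·-3 = -12
  a_9 = -1·-12 + 0·9 + 1·-3 = 9
  a_10 = -1·9 + 0·-12 + 1·9 = 0
  a_11 = -1·0 + 0·9 + 1·-12 = -12
  a_12 = -1·-12 + 0·0 + 1·9 = 21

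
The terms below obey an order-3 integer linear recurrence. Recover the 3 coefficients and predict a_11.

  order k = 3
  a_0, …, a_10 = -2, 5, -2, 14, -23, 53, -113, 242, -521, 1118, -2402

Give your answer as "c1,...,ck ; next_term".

-1,2,-1 ; 5159

  a_3 = -1·-2 + 2·5 + -1·-2 = 14
  a_4 = -1·14 + 2·-2 + -1·5 = -23
  a_5 = -1·-23 + 2·14 + -1·-2 = 53
  a_6 = -1·53 + 2·-23 + -1·14 = -113
  a_7 = -1·-113 + 2·53 + -1·-23 = 242
  a_8 = -1·242 + 2·-113 + -1·53 = -521
  a_9 = -1·-521 + 2·242 + -1·-113 = 1118
  a_10 = -1·1118 + 2·-521 + -1·242 = -2402
  a_11 = -1·-2402 + 2·1118 + -1·-521 = 5159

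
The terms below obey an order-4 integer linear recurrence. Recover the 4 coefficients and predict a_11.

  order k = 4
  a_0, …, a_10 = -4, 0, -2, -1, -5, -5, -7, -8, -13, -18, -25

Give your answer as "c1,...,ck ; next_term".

  a_4 = 1·-1 + 0·-2 + 0·0 + 1·-4 = -5
  a_5 = 1·-5 + 0·-1 + 0·-2 + 1·0 = -5
  a_6 = 1·-5 + 0·-5 + 0·-1 + 1·-2 = -7
  a_7 = 1·-7 + 0·-5 + 0·-5 + 1·-1 = -8
  a_8 = 1·-8 + 0·-7 + 0·-5 + 1·-5 = -13
  a_9 = 1·-13 + 0·-8 + 0·-7 + 1·-5 = -18
  a_10 = 1·-18 + 0·-13 + 0·-8 + 1·-7 = -25
  a_11 = 1·-25 + 0·-18 + 0·-13 + 1·-8 = -33

1,0,0,1 ; -33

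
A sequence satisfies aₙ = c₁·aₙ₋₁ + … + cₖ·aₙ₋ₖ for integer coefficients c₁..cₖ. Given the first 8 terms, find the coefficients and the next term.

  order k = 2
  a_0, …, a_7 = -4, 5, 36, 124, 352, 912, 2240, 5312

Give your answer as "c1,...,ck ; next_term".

  a_2 = 4·5 + -4·-4 = 36
  a_3 = 4·36 + -4·5 = 124
  a_4 = 4·124 + -4·36 = 352
  a_5 = 4·352 + -4·124 = 912
  a_6 = 4·912 + -4·352 = 2240
  a_7 = 4·2240 + -4·912 = 5312
  a_8 = 4·5312 + -4·2240 = 12288

4,-4 ; 12288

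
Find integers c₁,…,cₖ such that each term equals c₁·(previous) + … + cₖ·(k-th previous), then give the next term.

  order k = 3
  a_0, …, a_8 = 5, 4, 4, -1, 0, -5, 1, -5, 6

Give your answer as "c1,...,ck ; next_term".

  a_3 = 0·4 + 1·4 + -1·5 = -1
  a_4 = 0·-1 + 1·4 + -1·4 = 0
  a_5 = 0·0 + 1·-1 + -1·4 = -5
  a_6 = 0·-5 + 1·0 + -1·-1 = 1
  a_7 = 0·1 + 1·-5 + -1·0 = -5
  a_8 = 0·-5 + 1·1 + -1·-5 = 6
  a_9 = 0·6 + 1·-5 + -1·1 = -6

0,1,-1 ; -6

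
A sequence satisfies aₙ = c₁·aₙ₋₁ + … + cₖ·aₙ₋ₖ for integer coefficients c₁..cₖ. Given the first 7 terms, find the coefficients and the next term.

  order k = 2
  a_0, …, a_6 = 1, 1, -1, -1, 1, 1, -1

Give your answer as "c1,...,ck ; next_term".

0,-1 ; -1

  a_2 = 0·1 + -1·1 = -1
  a_3 = 0·-1 + -1·1 = -1
  a_4 = 0·-1 + -1·-1 = 1
  a_5 = 0·1 + -1·-1 = 1
  a_6 = 0·1 + -1·1 = -1
  a_7 = 0·-1 + -1·1 = -1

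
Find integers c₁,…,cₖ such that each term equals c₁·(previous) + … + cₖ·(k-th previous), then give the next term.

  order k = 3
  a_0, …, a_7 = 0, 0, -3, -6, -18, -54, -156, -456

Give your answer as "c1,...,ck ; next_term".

  a_3 = 2·-3 + 2·0 + 2·0 = -6
  a_4 = 2·-6 + 2·-3 + 2·0 = -18
  a_5 = 2·-18 + 2·-6 + 2·-3 = -54
  a_6 = 2·-54 + 2·-18 + 2·-6 = -156
  a_7 = 2·-156 + 2·-54 + 2·-18 = -456
  a_8 = 2·-456 + 2·-156 + 2·-54 = -1332

2,2,2 ; -1332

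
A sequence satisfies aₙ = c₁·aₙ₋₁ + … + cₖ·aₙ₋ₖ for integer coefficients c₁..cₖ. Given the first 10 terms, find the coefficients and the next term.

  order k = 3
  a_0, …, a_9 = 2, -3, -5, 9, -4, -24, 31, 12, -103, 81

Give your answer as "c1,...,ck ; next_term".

  a_3 = 0·-5 + -1·-3 + 3·2 = 9
  a_4 = 0·9 + -1·-5 + 3·-3 = -4
  a_5 = 0·-4 + -1·9 + 3·-5 = -24
  a_6 = 0·-24 + -1·-4 + 3·9 = 31
  a_7 = 0·31 + -1·-24 + 3·-4 = 12
  a_8 = 0·12 + -1·31 + 3·-24 = -103
  a_9 = 0·-103 + -1·12 + 3·31 = 81
  a_10 = 0·81 + -1·-103 + 3·12 = 139

0,-1,3 ; 139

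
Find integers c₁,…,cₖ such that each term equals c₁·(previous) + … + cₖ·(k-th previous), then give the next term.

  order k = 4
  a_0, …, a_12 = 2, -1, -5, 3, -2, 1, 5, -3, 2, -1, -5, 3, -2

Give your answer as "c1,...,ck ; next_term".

  a_4 = 0·3 + 0·-5 + 0·-1 + -1·2 = -2
  a_5 = 0·-2 + 0·3 + 0·-5 + -1·-1 = 1
  a_6 = 0·1 + 0·-2 + 0·3 + -1·-5 = 5
  a_7 = 0·5 + 0·1 + 0·-2 + -1·3 = -3
  a_8 = 0·-3 + 0·5 + 0·1 + -1·-2 = 2
  a_9 = 0·2 + 0·-3 + 0·5 + -1·1 = -1
  a_10 = 0·-1 + 0·2 + 0·-3 + -1·5 = -5
  a_11 = 0·-5 + 0·-1 + 0·2 + -1·-3 = 3
  a_12 = 0·3 + 0·-5 + 0·-1 + -1·2 = -2
  a_13 = 0·-2 + 0·3 + 0·-5 + -1·-1 = 1

0,0,0,-1 ; 1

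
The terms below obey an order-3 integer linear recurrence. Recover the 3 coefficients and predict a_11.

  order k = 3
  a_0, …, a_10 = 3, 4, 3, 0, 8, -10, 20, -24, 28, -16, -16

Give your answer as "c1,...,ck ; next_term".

-2,0,2 ; 88

  a_3 = -2·3 + 0·4 + 2·3 = 0
  a_4 = -2·0 + 0·3 + 2·4 = 8
  a_5 = -2·8 + 0·0 + 2·3 = -10
  a_6 = -2·-10 + 0·8 + 2·0 = 20
  a_7 = -2·20 + 0·-10 + 2·8 = -24
  a_8 = -2·-24 + 0·20 + 2·-10 = 28
  a_9 = -2·28 + 0·-24 + 2·20 = -16
  a_10 = -2·-16 + 0·28 + 2·-24 = -16
  a_11 = -2·-16 + 0·-16 + 2·28 = 88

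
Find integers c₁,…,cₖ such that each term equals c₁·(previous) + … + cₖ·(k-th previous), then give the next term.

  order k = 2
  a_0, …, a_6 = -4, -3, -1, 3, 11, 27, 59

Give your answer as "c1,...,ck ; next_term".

  a_2 = 3·-3 + -2·-4 = -1
  a_3 = 3·-1 + -2·-3 = 3
  a_4 = 3·3 + -2·-1 = 11
  a_5 = 3·11 + -2·3 = 27
  a_6 = 3·27 + -2·11 = 59
  a_7 = 3·59 + -2·27 = 123

3,-2 ; 123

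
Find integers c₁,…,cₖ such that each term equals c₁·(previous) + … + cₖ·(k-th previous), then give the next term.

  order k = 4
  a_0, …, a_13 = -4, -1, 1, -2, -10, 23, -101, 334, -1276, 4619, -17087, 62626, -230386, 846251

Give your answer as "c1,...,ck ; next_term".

  a_4 = -3·-2 + 3·1 + 3·-1 + 4·-4 = -10
  a_5 = -3·-10 + 3·-2 + 3·1 + 4·-1 = 23
  a_6 = -3·23 + 3·-10 + 3·-2 + 4·1 = -101
  a_7 = -3·-101 + 3·23 + 3·-10 + 4·-2 = 334
  a_8 = -3·334 + 3·-101 + 3·23 + 4·-10 = -1276
  a_9 = -3·-1276 + 3·334 + 3·-101 + 4·23 = 4619
  a_10 = -3·4619 + 3·-1276 + 3·334 + 4·-101 = -17087
  a_11 = -3·-17087 + 3·4619 + 3·-1276 + 4·334 = 62626
  a_12 = -3·62626 + 3·-17087 + 3·4619 + 4·-1276 = -230386
  a_13 = -3·-230386 + 3·62626 + 3·-17087 + 4·4619 = 846251
  a_14 = -3·846251 + 3·-230386 + 3·62626 + 4·-17087 = -3110381

-3,3,3,4 ; -3110381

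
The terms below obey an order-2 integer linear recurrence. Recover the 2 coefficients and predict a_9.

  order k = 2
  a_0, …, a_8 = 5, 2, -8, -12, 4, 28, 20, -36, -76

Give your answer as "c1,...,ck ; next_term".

1,-2 ; -4

  a_2 = 1·2 + -2·5 = -8
  a_3 = 1·-8 + -2·2 = -12
  a_4 = 1·-12 + -2·-8 = 4
  a_5 = 1·4 + -2·-12 = 28
  a_6 = 1·28 + -2·4 = 20
  a_7 = 1·20 + -2·28 = -36
  a_8 = 1·-36 + -2·20 = -76
  a_9 = 1·-76 + -2·-36 = -4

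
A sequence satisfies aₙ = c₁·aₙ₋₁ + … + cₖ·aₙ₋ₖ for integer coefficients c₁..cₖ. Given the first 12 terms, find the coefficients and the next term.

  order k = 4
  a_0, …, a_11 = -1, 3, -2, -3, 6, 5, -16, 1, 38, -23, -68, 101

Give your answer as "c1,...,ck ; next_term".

  a_4 = 0·-3 + -1·-2 + 2·3 + 2·-1 = 6
  a_5 = 0·6 + -1·-3 + 2·-2 + 2·3 = 5
  a_6 = 0·5 + -1·6 + 2·-3 + 2·-2 = -16
  a_7 = 0·-16 + -1·5 + 2·6 + 2·-3 = 1
  a_8 = 0·1 + -1·-16 + 2·5 + 2·6 = 38
  a_9 = 0·38 + -1·1 + 2·-16 + 2·5 = -23
  a_10 = 0·-23 + -1·38 + 2·1 + 2·-16 = -68
  a_11 = 0·-68 + -1·-23 + 2·38 + 2·1 = 101
  a_12 = 0·101 + -1·-68 + 2·-23 + 2·38 = 98

0,-1,2,2 ; 98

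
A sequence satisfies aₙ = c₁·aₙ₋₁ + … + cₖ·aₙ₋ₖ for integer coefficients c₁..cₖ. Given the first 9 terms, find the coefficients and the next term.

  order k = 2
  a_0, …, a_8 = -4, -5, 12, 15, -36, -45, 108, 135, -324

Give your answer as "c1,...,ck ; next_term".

  a_2 = 0·-5 + -3·-4 = 12
  a_3 = 0·12 + -3·-5 = 15
  a_4 = 0·15 + -3·12 = -36
  a_5 = 0·-36 + -3·15 = -45
  a_6 = 0·-45 + -3·-36 = 108
  a_7 = 0·108 + -3·-45 = 135
  a_8 = 0·135 + -3·108 = -324
  a_9 = 0·-324 + -3·135 = -405

0,-3 ; -405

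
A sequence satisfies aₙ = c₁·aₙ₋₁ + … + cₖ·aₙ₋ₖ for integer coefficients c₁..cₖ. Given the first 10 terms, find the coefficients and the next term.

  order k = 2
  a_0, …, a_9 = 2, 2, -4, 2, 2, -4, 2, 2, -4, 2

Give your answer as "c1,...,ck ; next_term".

  a_2 = -1·2 + -1·2 = -4
  a_3 = -1·-4 + -1·2 = 2
  a_4 = -1·2 + -1·-4 = 2
  a_5 = -1·2 + -1·2 = -4
  a_6 = -1·-4 + -1·2 = 2
  a_7 = -1·2 + -1·-4 = 2
  a_8 = -1·2 + -1·2 = -4
  a_9 = -1·-4 + -1·2 = 2
  a_10 = -1·2 + -1·-4 = 2

-1,-1 ; 2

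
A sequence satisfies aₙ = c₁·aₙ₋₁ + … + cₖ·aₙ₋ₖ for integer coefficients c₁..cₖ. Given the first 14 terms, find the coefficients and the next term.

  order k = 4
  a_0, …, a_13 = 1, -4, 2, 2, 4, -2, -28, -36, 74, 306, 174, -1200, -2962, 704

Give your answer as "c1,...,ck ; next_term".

1,-4,-3,-2 ; 15804

  a_4 = 1·2 + -4·2 + -3·-4 + -2·1 = 4
  a_5 = 1·4 + -4·2 + -3·2 + -2·-4 = -2
  a_6 = 1·-2 + -4·4 + -3·2 + -2·2 = -28
  a_7 = 1·-28 + -4·-2 + -3·4 + -2·2 = -36
  a_8 = 1·-36 + -4·-28 + -3·-2 + -2·4 = 74
  a_9 = 1·74 + -4·-36 + -3·-28 + -2·-2 = 306
  a_10 = 1·306 + -4·74 + -3·-36 + -2·-28 = 174
  a_11 = 1·174 + -4·306 + -3·74 + -2·-36 = -1200
  a_12 = 1·-1200 + -4·174 + -3·306 + -2·74 = -2962
  a_13 = 1·-2962 + -4·-1200 + -3·174 + -2·306 = 704
  a_14 = 1·704 + -4·-2962 + -3·-1200 + -2·174 = 15804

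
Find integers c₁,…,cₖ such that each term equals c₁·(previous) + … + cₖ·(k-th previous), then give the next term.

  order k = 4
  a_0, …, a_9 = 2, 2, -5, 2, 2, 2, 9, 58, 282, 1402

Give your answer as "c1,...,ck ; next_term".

4,4,4,3 ; 6995

  a_4 = 4·2 + 4·-5 + 4·2 + 3·2 = 2
  a_5 = 4·2 + 4·2 + 4·-5 + 3·2 = 2
  a_6 = 4·2 + 4·2 + 4·2 + 3·-5 = 9
  a_7 = 4·9 + 4·2 + 4·2 + 3·2 = 58
  a_8 = 4·58 + 4·9 + 4·2 + 3·2 = 282
  a_9 = 4·282 + 4·58 + 4·9 + 3·2 = 1402
  a_10 = 4·1402 + 4·282 + 4·58 + 3·9 = 6995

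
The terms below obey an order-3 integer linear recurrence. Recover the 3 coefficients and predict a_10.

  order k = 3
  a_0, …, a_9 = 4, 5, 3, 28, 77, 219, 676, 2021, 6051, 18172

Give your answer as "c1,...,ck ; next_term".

  a_3 = 2·3 + 2·5 + 3·4 = 28
  a_4 = 2·28 + 2·3 + 3·5 = 77
  a_5 = 2·77 + 2·28 + 3·3 = 219
  a_6 = 2·219 + 2·77 + 3·28 = 676
  a_7 = 2·676 + 2·219 + 3·77 = 2021
  a_8 = 2·2021 + 2·676 + 3·219 = 6051
  a_9 = 2·6051 + 2·2021 + 3·676 = 18172
  a_10 = 2·18172 + 2·6051 + 3·2021 = 54509

2,2,3 ; 54509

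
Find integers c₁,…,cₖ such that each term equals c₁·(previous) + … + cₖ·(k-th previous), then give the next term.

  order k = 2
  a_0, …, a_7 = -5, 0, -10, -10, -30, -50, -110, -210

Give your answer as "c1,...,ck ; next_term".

  a_2 = 1·0 + 2·-5 = -10
  a_3 = 1·-10 + 2·0 = -10
  a_4 = 1·-10 + 2·-10 = -30
  a_5 = 1·-30 + 2·-10 = -50
  a_6 = 1·-50 + 2·-30 = -110
  a_7 = 1·-110 + 2·-50 = -210
  a_8 = 1·-210 + 2·-110 = -430

1,2 ; -430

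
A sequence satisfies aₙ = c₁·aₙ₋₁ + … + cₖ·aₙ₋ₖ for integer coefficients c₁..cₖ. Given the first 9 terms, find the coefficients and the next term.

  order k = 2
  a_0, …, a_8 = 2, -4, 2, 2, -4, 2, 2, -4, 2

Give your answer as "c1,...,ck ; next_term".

  a_2 = -1·-4 + -1·2 = 2
  a_3 = -1·2 + -1·-4 = 2
  a_4 = -1·2 + -1·2 = -4
  a_5 = -1·-4 + -1·2 = 2
  a_6 = -1·2 + -1·-4 = 2
  a_7 = -1·2 + -1·2 = -4
  a_8 = -1·-4 + -1·2 = 2
  a_9 = -1·2 + -1·-4 = 2

-1,-1 ; 2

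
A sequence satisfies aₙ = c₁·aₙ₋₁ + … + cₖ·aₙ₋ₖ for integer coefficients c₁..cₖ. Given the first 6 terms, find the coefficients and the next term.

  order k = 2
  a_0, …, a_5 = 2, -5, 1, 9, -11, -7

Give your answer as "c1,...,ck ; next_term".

  a_2 = -1·-5 + -2·2 = 1
  a_3 = -1·1 + -2·-5 = 9
  a_4 = -1·9 + -2·1 = -11
  a_5 = -1·-11 + -2·9 = -7
  a_6 = -1·-7 + -2·-11 = 29

-1,-2 ; 29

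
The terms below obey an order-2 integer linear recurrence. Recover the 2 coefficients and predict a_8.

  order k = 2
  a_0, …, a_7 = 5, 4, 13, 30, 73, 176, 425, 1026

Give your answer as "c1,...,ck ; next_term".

  a_2 = 2·4 + 1·5 = 13
  a_3 = 2·13 + 1·4 = 30
  a_4 = 2·30 + 1·13 = 73
  a_5 = 2·73 + 1·30 = 176
  a_6 = 2·176 + 1·73 = 425
  a_7 = 2·425 + 1·176 = 1026
  a_8 = 2·1026 + 1·425 = 2477

2,1 ; 2477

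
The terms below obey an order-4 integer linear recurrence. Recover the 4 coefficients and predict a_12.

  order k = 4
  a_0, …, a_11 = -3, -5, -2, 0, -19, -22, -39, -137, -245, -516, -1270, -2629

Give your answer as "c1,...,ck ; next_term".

  a_4 = 1·0 + 1·-2 + 4·-5 + -1·-3 = -19
  a_5 = 1·-19 + 1·0 + 4·-2 + -1·-5 = -22
  a_6 = 1·-22 + 1·-19 + 4·0 + -1·-2 = -39
  a_7 = 1·-39 + 1·-22 + 4·-19 + -1·0 = -137
  a_8 = 1·-137 + 1·-39 + 4·-22 + -1·-19 = -245
  a_9 = 1·-245 + 1·-137 + 4·-39 + -1·-22 = -516
  a_10 = 1·-516 + 1·-245 + 4·-137 + -1·-39 = -1270
  a_11 = 1·-1270 + 1·-516 + 4·-245 + -1·-137 = -2629
  a_12 = 1·-2629 + 1·-1270 + 4·-516 + -1·-245 = -5718

1,1,4,-1 ; -5718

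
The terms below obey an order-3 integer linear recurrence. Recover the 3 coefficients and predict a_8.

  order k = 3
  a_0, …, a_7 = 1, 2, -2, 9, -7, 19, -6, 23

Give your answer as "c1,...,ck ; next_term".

  a_3 = -1·-2 + 2·2 + 3·1 = 9
  a_4 = -1·9 + 2·-2 + 3·2 = -7
  a_5 = -1·-7 + 2·9 + 3·-2 = 19
  a_6 = -1·19 + 2·-7 + 3·9 = -6
  a_7 = -1·-6 + 2·19 + 3·-7 = 23
  a_8 = -1·23 + 2·-6 + 3·19 = 22

-1,2,3 ; 22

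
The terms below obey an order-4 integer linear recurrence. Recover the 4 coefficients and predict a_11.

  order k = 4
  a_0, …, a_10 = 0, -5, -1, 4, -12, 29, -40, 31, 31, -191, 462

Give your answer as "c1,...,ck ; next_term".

-2,-1,1,-2 ; -764

  a_4 = -2·4 + -1·-1 + 1·-5 + -2·0 = -12
  a_5 = -2·-12 + -1·4 + 1·-1 + -2·-5 = 29
  a_6 = -2·29 + -1·-12 + 1·4 + -2·-1 = -40
  a_7 = -2·-40 + -1·29 + 1·-12 + -2·4 = 31
  a_8 = -2·31 + -1·-40 + 1·29 + -2·-12 = 31
  a_9 = -2·31 + -1·31 + 1·-40 + -2·29 = -191
  a_10 = -2·-191 + -1·31 + 1·31 + -2·-40 = 462
  a_11 = -2·462 + -1·-191 + 1·31 + -2·31 = -764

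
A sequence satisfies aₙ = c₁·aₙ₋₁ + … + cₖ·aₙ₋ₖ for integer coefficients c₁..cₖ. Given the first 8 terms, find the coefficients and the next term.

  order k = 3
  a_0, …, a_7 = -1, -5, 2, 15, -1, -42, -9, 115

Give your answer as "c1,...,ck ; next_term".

1,-3,2 ; 58

  a_3 = 1·2 + -3·-5 + 2·-1 = 15
  a_4 = 1·15 + -3·2 + 2·-5 = -1
  a_5 = 1·-1 + -3·15 + 2·2 = -42
  a_6 = 1·-42 + -3·-1 + 2·15 = -9
  a_7 = 1·-9 + -3·-42 + 2·-1 = 115
  a_8 = 1·115 + -3·-9 + 2·-42 = 58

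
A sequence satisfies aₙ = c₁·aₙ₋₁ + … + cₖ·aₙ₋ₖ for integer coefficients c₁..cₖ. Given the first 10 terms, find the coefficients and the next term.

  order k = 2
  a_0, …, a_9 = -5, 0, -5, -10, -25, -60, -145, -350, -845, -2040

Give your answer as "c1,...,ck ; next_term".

  a_2 = 2·0 + 1·-5 = -5
  a_3 = 2·-5 + 1·0 = -10
  a_4 = 2·-10 + 1·-5 = -25
  a_5 = 2·-25 + 1·-10 = -60
  a_6 = 2·-60 + 1·-25 = -145
  a_7 = 2·-145 + 1·-60 = -350
  a_8 = 2·-350 + 1·-145 = -845
  a_9 = 2·-845 + 1·-350 = -2040
  a_10 = 2·-2040 + 1·-845 = -4925

2,1 ; -4925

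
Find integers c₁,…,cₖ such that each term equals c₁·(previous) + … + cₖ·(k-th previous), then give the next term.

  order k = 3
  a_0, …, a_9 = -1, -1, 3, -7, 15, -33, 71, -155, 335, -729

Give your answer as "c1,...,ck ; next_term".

  a_3 = -1·3 + 3·-1 + 1·-1 = -7
  a_4 = -1·-7 + 3·3 + 1·-1 = 15
  a_5 = -1·15 + 3·-7 + 1·3 = -33
  a_6 = -1·-33 + 3·15 + 1·-7 = 71
  a_7 = -1·71 + 3·-33 + 1·15 = -155
  a_8 = -1·-155 + 3·71 + 1·-33 = 335
  a_9 = -1·335 + 3·-155 + 1·71 = -729
  a_10 = -1·-729 + 3·335 + 1·-155 = 1579

-1,3,1 ; 1579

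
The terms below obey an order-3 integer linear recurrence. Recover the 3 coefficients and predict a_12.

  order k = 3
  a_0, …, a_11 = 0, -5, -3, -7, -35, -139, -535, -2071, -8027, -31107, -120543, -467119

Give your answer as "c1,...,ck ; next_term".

  a_3 = 4·-3 + -1·-5 + 2·0 = -7
  a_4 = 4·-7 + -1·-3 + 2·-5 = -35
  a_5 = 4·-35 + -1·-7 + 2·-3 = -139
  a_6 = 4·-139 + -1·-35 + 2·-7 = -535
  a_7 = 4·-535 + -1·-139 + 2·-35 = -2071
  a_8 = 4·-2071 + -1·-535 + 2·-139 = -8027
  a_9 = 4·-8027 + -1·-2071 + 2·-535 = -31107
  a_10 = 4·-31107 + -1·-8027 + 2·-2071 = -120543
  a_11 = 4·-120543 + -1·-31107 + 2·-8027 = -467119
  a_12 = 4·-467119 + -1·-120543 + 2·-31107 = -1810147

4,-1,2 ; -1810147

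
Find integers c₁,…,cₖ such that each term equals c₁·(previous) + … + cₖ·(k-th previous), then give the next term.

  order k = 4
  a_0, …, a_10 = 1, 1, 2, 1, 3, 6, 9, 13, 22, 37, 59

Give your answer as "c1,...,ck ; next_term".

  a_4 = 1·1 + 0·2 + 1·1 + 1·1 = 3
  a_5 = 1·3 + 0·1 + 1·2 + 1·1 = 6
  a_6 = 1·6 + 0·3 + 1·1 + 1·2 = 9
  a_7 = 1·9 + 0·6 + 1·3 + 1·1 = 13
  a_8 = 1·13 + 0·9 + 1·6 + 1·3 = 22
  a_9 = 1·22 + 0·13 + 1·9 + 1·6 = 37
  a_10 = 1·37 + 0·22 + 1·13 + 1·9 = 59
  a_11 = 1·59 + 0·37 + 1·22 + 1·13 = 94

1,0,1,1 ; 94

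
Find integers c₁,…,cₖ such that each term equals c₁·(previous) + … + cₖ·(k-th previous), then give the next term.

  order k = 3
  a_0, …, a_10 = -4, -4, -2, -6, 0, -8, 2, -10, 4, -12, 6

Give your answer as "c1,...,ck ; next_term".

-1,1,1 ; -14

  a_3 = -1·-2 + 1·-4 + 1·-4 = -6
  a_4 = -1·-6 + 1·-2 + 1·-4 = 0
  a_5 = -1·0 + 1·-6 + 1·-2 = -8
  a_6 = -1·-8 + 1·0 + 1·-6 = 2
  a_7 = -1·2 + 1·-8 + 1·0 = -10
  a_8 = -1·-10 + 1·2 + 1·-8 = 4
  a_9 = -1·4 + 1·-10 + 1·2 = -12
  a_10 = -1·-12 + 1·4 + 1·-10 = 6
  a_11 = -1·6 + 1·-12 + 1·4 = -14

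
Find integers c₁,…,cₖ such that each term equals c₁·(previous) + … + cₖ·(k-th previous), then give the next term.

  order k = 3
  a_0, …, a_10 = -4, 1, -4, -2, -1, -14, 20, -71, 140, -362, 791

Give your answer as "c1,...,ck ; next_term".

  a_3 = -2·-4 + 2·1 + 3·-4 = -2
  a_4 = -2·-2 + 2·-4 + 3·1 = -1
  a_5 = -2·-1 + 2·-2 + 3·-4 = -14
  a_6 = -2·-14 + 2·-1 + 3·-2 = 20
  a_7 = -2·20 + 2·-14 + 3·-1 = -71
  a_8 = -2·-71 + 2·20 + 3·-14 = 140
  a_9 = -2·140 + 2·-71 + 3·20 = -362
  a_10 = -2·-362 + 2·140 + 3·-71 = 791
  a_11 = -2·791 + 2·-362 + 3·140 = -1886

-2,2,3 ; -1886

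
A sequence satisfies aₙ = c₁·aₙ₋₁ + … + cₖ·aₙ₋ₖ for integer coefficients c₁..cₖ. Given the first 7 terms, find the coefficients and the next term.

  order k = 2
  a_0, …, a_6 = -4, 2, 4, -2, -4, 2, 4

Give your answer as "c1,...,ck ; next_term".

0,-1 ; -2

  a_2 = 0·2 + -1·-4 = 4
  a_3 = 0·4 + -1·2 = -2
  a_4 = 0·-2 + -1·4 = -4
  a_5 = 0·-4 + -1·-2 = 2
  a_6 = 0·2 + -1·-4 = 4
  a_7 = 0·4 + -1·2 = -2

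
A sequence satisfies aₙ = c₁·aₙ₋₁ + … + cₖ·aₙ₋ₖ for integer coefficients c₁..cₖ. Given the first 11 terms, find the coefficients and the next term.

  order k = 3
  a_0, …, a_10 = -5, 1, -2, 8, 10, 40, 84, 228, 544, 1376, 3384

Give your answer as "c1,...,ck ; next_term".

  a_3 = 2·-2 + 2·1 + -2·-5 = 8
  a_4 = 2·8 + 2·-2 + -2·1 = 10
  a_5 = 2·10 + 2·8 + -2·-2 = 40
  a_6 = 2·40 + 2·10 + -2·8 = 84
  a_7 = 2·84 + 2·40 + -2·10 = 228
  a_8 = 2·228 + 2·84 + -2·40 = 544
  a_9 = 2·544 + 2·228 + -2·84 = 1376
  a_10 = 2·1376 + 2·544 + -2·228 = 3384
  a_11 = 2·3384 + 2·1376 + -2·544 = 8432

2,2,-2 ; 8432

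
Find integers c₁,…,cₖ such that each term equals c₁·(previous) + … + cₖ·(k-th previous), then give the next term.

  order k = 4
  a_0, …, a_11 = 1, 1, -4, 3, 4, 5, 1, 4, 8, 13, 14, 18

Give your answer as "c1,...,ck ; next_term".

  a_4 = 1·3 + 0·-4 + 0·1 + 1·1 = 4
  a_5 = 1·4 + 0·3 + 0·-4 + 1·1 = 5
  a_6 = 1·5 + 0·4 + 0·3 + 1·-4 = 1
  a_7 = 1·1 + 0·5 + 0·4 + 1·3 = 4
  a_8 = 1·4 + 0·1 + 0·5 + 1·4 = 8
  a_9 = 1·8 + 0·4 + 0·1 + 1·5 = 13
  a_10 = 1·13 + 0·8 + 0·4 + 1·1 = 14
  a_11 = 1·14 + 0·13 + 0·8 + 1·4 = 18
  a_12 = 1·18 + 0·14 + 0·13 + 1·8 = 26

1,0,0,1 ; 26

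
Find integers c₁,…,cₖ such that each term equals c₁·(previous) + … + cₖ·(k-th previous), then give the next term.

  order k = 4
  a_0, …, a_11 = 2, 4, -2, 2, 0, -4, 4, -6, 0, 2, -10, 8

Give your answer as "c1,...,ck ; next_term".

0,1,1,-1 ; -8

  a_4 = 0·2 + 1·-2 + 1·4 + -1·2 = 0
  a_5 = 0·0 + 1·2 + 1·-2 + -1·4 = -4
  a_6 = 0·-4 + 1·0 + 1·2 + -1·-2 = 4
  a_7 = 0·4 + 1·-4 + 1·0 + -1·2 = -6
  a_8 = 0·-6 + 1·4 + 1·-4 + -1·0 = 0
  a_9 = 0·0 + 1·-6 + 1·4 + -1·-4 = 2
  a_10 = 0·2 + 1·0 + 1·-6 + -1·4 = -10
  a_11 = 0·-10 + 1·2 + 1·0 + -1·-6 = 8
  a_12 = 0·8 + 1·-10 + 1·2 + -1·0 = -8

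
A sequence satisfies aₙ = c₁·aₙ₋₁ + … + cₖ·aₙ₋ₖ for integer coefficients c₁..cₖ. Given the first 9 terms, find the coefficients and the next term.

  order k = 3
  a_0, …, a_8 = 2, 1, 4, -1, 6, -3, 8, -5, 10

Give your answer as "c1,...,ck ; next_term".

-1,1,1 ; -7

  a_3 = -1·4 + 1·1 + 1·2 = -1
  a_4 = -1·-1 + 1·4 + 1·1 = 6
  a_5 = -1·6 + 1·-1 + 1·4 = -3
  a_6 = -1·-3 + 1·6 + 1·-1 = 8
  a_7 = -1·8 + 1·-3 + 1·6 = -5
  a_8 = -1·-5 + 1·8 + 1·-3 = 10
  a_9 = -1·10 + 1·-5 + 1·8 = -7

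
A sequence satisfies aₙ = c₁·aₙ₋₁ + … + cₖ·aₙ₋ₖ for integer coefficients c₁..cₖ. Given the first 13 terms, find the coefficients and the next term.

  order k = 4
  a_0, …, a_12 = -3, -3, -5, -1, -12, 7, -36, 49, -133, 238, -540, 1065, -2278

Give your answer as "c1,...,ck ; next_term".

  a_4 = -1·-1 + 2·-5 + 0·-3 + 1·-3 = -12
  a_5 = -1·-12 + 2·-1 + 0·-5 + 1·-3 = 7
  a_6 = -1·7 + 2·-12 + 0·-1 + 1·-5 = -36
  a_7 = -1·-36 + 2·7 + 0·-12 + 1·-1 = 49
  a_8 = -1·49 + 2·-36 + 0·7 + 1·-12 = -133
  a_9 = -1·-133 + 2·49 + 0·-36 + 1·7 = 238
  a_10 = -1·238 + 2·-133 + 0·49 + 1·-36 = -540
  a_11 = -1·-540 + 2·238 + 0·-133 + 1·49 = 1065
  a_12 = -1·1065 + 2·-540 + 0·238 + 1·-133 = -2278
  a_13 = -1·-2278 + 2·1065 + 0·-540 + 1·238 = 4646

-1,2,0,1 ; 4646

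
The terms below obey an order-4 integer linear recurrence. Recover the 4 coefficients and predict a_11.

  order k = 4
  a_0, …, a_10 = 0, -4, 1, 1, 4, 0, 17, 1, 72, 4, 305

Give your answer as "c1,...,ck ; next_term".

0,4,0,1 ; 17

  a_4 = 0·1 + 4·1 + 0·-4 + 1·0 = 4
  a_5 = 0·4 + 4·1 + 0·1 + 1·-4 = 0
  a_6 = 0·0 + 4·4 + 0·1 + 1·1 = 17
  a_7 = 0·17 + 4·0 + 0·4 + 1·1 = 1
  a_8 = 0·1 + 4·17 + 0·0 + 1·4 = 72
  a_9 = 0·72 + 4·1 + 0·17 + 1·0 = 4
  a_10 = 0·4 + 4·72 + 0·1 + 1·17 = 305
  a_11 = 0·305 + 4·4 + 0·72 + 1·1 = 17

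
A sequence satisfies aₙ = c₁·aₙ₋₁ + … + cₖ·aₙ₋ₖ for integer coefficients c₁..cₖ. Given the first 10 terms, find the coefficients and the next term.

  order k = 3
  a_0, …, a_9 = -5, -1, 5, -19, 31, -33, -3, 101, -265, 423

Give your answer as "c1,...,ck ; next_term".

  a_3 = -2·5 + -1·-1 + 2·-5 = -19
  a_4 = -2·-19 + -1·5 + 2·-1 = 31
  a_5 = -2·31 + -1·-19 + 2·5 = -33
  a_6 = -2·-33 + -1·31 + 2·-19 = -3
  a_7 = -2·-3 + -1·-33 + 2·31 = 101
  a_8 = -2·101 + -1·-3 + 2·-33 = -265
  a_9 = -2·-265 + -1·101 + 2·-3 = 423
  a_10 = -2·423 + -1·-265 + 2·101 = -379

-2,-1,2 ; -379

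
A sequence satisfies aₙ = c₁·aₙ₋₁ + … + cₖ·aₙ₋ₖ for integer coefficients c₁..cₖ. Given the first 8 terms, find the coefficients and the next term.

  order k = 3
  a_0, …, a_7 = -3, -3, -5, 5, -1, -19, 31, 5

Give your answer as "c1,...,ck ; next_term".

  a_3 = -1·-5 + -2·-3 + 2·-3 = 5
  a_4 = -1·5 + -2·-5 + 2·-3 = -1
  a_5 = -1·-1 + -2·5 + 2·-5 = -19
  a_6 = -1·-19 + -2·-1 + 2·5 = 31
  a_7 = -1·31 + -2·-19 + 2·-1 = 5
  a_8 = -1·5 + -2·31 + 2·-19 = -105

-1,-2,2 ; -105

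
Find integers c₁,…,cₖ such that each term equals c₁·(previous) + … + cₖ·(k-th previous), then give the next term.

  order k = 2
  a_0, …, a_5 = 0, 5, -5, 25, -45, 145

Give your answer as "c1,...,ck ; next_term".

-1,4 ; -325

  a_2 = -1·5 + 4·0 = -5
  a_3 = -1·-5 + 4·5 = 25
  a_4 = -1·25 + 4·-5 = -45
  a_5 = -1·-45 + 4·25 = 145
  a_6 = -1·145 + 4·-45 = -325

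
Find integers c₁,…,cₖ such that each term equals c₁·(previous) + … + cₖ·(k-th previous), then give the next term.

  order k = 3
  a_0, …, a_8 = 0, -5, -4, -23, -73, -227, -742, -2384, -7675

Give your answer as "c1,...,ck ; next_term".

2,3,3 ; -24728

  a_3 = 2·-4 + 3·-5 + 3·0 = -23
  a_4 = 2·-23 + 3·-4 + 3·-5 = -73
  a_5 = 2·-73 + 3·-23 + 3·-4 = -227
  a_6 = 2·-227 + 3·-73 + 3·-23 = -742
  a_7 = 2·-742 + 3·-227 + 3·-73 = -2384
  a_8 = 2·-2384 + 3·-742 + 3·-227 = -7675
  a_9 = 2·-7675 + 3·-2384 + 3·-742 = -24728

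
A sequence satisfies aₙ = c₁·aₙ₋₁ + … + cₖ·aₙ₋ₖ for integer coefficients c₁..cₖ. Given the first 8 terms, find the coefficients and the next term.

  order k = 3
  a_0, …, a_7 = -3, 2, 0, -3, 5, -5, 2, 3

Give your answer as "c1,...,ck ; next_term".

  a_3 = -1·0 + 0·2 + 1·-3 = -3
  a_4 = -1·-3 + 0·0 + 1·2 = 5
  a_5 = -1·5 + 0·-3 + 1·0 = -5
  a_6 = -1·-5 + 0·5 + 1·-3 = 2
  a_7 = -1·2 + 0·-5 + 1·5 = 3
  a_8 = -1·3 + 0·2 + 1·-5 = -8

-1,0,1 ; -8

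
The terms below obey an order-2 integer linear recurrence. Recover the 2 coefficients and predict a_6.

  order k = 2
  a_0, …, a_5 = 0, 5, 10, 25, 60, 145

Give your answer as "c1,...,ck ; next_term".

2,1 ; 350

  a_2 = 2·5 + 1·0 = 10
  a_3 = 2·10 + 1·5 = 25
  a_4 = 2·25 + 1·10 = 60
  a_5 = 2·60 + 1·25 = 145
  a_6 = 2·145 + 1·60 = 350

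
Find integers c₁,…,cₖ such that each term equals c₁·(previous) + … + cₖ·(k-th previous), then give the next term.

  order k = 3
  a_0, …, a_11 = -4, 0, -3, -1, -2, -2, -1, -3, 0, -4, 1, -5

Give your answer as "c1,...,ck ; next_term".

  a_3 = -1·-3 + 1·0 + 1·-4 = -1
  a_4 = -1·-1 + 1·-3 + 1·0 = -2
  a_5 = -1·-2 + 1·-1 + 1·-3 = -2
  a_6 = -1·-2 + 1·-2 + 1·-1 = -1
  a_7 = -1·-1 + 1·-2 + 1·-2 = -3
  a_8 = -1·-3 + 1·-1 + 1·-2 = 0
  a_9 = -1·0 + 1·-3 + 1·-1 = -4
  a_10 = -1·-4 + 1·0 + 1·-3 = 1
  a_11 = -1·1 + 1·-4 + 1·0 = -5
  a_12 = -1·-5 + 1·1 + 1·-4 = 2

-1,1,1 ; 2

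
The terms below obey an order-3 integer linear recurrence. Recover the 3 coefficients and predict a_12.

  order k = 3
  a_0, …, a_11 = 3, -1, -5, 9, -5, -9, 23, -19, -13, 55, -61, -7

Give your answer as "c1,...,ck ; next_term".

-1,-1,1 ; 123

  a_3 = -1·-5 + -1·-1 + 1·3 = 9
  a_4 = -1·9 + -1·-5 + 1·-1 = -5
  a_5 = -1·-5 + -1·9 + 1·-5 = -9
  a_6 = -1·-9 + -1·-5 + 1·9 = 23
  a_7 = -1·23 + -1·-9 + 1·-5 = -19
  a_8 = -1·-19 + -1·23 + 1·-9 = -13
  a_9 = -1·-13 + -1·-19 + 1·23 = 55
  a_10 = -1·55 + -1·-13 + 1·-19 = -61
  a_11 = -1·-61 + -1·55 + 1·-13 = -7
  a_12 = -1·-7 + -1·-61 + 1·55 = 123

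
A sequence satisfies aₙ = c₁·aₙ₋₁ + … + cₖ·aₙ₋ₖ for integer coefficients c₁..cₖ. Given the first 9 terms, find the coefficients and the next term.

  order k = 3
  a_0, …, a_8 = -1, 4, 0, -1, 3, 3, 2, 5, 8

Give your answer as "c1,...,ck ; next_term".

  a_3 = 1·0 + 0·4 + 1·-1 = -1
  a_4 = 1·-1 + 0·0 + 1·4 = 3
  a_5 = 1·3 + 0·-1 + 1·0 = 3
  a_6 = 1·3 + 0·3 + 1·-1 = 2
  a_7 = 1·2 + 0·3 + 1·3 = 5
  a_8 = 1·5 + 0·2 + 1·3 = 8
  a_9 = 1·8 + 0·5 + 1·2 = 10

1,0,1 ; 10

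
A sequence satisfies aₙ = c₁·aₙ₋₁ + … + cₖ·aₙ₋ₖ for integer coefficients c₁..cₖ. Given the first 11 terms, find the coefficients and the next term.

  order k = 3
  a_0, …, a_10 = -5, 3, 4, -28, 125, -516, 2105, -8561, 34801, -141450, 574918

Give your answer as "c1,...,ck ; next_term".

  a_3 = -4·4 + 1·3 + 3·-5 = -28
  a_4 = -4·-28 + 1·4 + 3·3 = 125
  a_5 = -4·125 + 1·-28 + 3·4 = -516
  a_6 = -4·-516 + 1·125 + 3·-28 = 2105
  a_7 = -4·2105 + 1·-516 + 3·125 = -8561
  a_8 = -4·-8561 + 1·2105 + 3·-516 = 34801
  a_9 = -4·34801 + 1·-8561 + 3·2105 = -141450
  a_10 = -4·-141450 + 1·34801 + 3·-8561 = 574918
  a_11 = -4·574918 + 1·-141450 + 3·34801 = -2336719

-4,1,3 ; -2336719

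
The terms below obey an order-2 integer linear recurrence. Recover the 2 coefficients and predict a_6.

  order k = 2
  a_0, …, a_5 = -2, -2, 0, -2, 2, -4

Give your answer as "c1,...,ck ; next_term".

  a_2 = -1·-2 + 1·-2 = 0
  a_3 = -1·0 + 1·-2 = -2
  a_4 = -1·-2 + 1·0 = 2
  a_5 = -1·2 + 1·-2 = -4
  a_6 = -1·-4 + 1·2 = 6

-1,1 ; 6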